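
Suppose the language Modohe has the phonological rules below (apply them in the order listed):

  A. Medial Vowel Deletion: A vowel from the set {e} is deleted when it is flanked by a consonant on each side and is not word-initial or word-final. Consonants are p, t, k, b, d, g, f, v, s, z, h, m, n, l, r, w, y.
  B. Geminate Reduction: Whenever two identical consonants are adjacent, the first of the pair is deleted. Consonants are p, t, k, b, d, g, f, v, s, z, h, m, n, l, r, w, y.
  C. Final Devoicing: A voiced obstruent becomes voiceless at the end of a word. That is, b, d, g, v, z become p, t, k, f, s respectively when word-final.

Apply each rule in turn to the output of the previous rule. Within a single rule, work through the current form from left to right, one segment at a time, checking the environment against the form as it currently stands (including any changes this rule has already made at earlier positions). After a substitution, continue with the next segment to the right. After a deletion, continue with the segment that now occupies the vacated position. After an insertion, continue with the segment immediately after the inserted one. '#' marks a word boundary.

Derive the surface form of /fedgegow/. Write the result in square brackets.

[fdgow]

A Medial Vowel Deletion: [fedgegow] → [fdggow]
B Geminate Reduction: [fdggow] → [fdgow]
C Final Devoicing: no change — [fdgow]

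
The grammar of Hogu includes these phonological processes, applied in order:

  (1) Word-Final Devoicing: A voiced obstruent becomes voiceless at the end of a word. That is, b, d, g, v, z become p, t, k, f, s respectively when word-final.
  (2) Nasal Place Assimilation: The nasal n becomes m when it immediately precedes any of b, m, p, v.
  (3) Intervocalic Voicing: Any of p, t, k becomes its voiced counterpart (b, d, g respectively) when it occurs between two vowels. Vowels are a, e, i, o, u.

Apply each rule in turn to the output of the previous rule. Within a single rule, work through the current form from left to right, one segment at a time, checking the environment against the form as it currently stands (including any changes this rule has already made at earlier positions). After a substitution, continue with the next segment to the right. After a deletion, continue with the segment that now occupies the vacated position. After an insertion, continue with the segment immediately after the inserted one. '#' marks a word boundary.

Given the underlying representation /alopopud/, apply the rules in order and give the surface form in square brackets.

(1) Word-Final Devoicing: [alopopud] → [alopoput]
(2) Nasal Place Assimilation: no change — [alopoput]
(3) Intervocalic Voicing: [alopoput] → [alobobut]

[alobobut]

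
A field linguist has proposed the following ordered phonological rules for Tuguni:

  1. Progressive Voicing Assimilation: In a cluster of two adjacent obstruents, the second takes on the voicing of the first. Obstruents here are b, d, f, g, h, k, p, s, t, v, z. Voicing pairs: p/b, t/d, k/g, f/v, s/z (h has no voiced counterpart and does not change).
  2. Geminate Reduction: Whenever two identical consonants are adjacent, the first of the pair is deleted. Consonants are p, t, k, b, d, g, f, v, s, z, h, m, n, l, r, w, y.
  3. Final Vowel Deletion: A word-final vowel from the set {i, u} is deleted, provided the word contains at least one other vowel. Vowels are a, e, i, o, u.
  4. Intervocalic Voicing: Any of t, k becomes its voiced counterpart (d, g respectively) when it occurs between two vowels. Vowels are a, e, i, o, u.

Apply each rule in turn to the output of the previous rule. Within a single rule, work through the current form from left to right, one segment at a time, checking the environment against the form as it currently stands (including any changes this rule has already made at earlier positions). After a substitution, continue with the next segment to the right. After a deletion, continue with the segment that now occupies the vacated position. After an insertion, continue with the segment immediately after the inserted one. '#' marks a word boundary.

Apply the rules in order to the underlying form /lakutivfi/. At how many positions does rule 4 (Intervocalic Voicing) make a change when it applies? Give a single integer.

1 Progressive Voicing Assimilation: [lakutivfi] → [lakutivvi]
2 Geminate Reduction: [lakutivvi] → [lakutivi]
3 Final Vowel Deletion: [lakutivi] → [lakutiv]
4 Intervocalic Voicing: [lakutiv] → [lagudiv]
Rule 4 changed 2 position(s).

2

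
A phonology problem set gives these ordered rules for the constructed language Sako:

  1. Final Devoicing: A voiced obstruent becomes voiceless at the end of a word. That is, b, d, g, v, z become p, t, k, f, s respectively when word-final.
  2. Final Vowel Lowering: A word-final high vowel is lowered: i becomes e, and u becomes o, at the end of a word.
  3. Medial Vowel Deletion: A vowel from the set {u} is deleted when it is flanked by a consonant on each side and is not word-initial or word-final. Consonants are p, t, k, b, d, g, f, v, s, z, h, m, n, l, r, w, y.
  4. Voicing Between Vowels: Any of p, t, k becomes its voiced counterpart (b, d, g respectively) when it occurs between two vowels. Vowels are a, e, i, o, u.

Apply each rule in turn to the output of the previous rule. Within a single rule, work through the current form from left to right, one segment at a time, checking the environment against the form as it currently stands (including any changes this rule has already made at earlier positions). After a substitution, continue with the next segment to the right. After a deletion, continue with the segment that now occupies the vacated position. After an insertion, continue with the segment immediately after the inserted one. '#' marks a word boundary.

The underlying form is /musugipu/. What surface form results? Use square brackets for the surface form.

[msgibo]

1 Final Devoicing: no change — [musugipu]
2 Final Vowel Lowering: [musugipu] → [musugipo]
3 Medial Vowel Deletion: [musugipo] → [msgipo]
4 Voicing Between Vowels: [msgipo] → [msgibo]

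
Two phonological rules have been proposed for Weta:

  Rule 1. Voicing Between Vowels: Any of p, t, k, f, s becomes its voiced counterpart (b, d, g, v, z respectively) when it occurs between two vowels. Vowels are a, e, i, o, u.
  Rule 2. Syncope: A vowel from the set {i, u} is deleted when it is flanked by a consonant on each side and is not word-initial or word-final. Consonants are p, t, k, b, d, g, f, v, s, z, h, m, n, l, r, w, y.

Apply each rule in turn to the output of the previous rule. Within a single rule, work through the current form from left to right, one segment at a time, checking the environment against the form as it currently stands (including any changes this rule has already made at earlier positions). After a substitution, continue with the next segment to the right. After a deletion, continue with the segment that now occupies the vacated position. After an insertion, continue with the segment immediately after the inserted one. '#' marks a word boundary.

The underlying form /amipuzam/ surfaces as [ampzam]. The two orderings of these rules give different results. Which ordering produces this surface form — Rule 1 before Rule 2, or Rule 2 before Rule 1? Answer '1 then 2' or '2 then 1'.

2 then 1

Order 1 then 2:
  1 Voicing Between Vowels: [amipuzam] → [amibuzam]
  2 Syncope: [amibuzam] → [ambzam]
  result: [ambzam]
Order 2 then 1:
  2 Syncope: [amipuzam] → [ampzam]
  1 Voicing Between Vowels: no change — [ampzam]
  result: [ampzam]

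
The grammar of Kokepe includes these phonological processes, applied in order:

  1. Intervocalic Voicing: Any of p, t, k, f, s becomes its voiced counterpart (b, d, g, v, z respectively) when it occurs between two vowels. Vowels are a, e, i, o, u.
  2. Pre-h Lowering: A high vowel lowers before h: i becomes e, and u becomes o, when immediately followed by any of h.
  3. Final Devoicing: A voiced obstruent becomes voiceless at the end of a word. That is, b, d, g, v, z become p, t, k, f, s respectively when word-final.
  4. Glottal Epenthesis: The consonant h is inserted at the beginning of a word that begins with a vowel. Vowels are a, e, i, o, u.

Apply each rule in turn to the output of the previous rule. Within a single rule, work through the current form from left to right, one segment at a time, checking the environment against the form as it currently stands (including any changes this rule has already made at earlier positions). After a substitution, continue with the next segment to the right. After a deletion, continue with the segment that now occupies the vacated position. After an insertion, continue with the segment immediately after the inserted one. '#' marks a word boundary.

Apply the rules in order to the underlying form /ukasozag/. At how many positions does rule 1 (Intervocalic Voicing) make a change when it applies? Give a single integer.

2

1 Intervocalic Voicing: [ukasozag] → [ugazozag]
2 Pre-h Lowering: no change — [ugazozag]
3 Final Devoicing: [ugazozag] → [ugazozak]
4 Glottal Epenthesis: [ugazozak] → [hugazozak]
Rule 1 changed 2 position(s).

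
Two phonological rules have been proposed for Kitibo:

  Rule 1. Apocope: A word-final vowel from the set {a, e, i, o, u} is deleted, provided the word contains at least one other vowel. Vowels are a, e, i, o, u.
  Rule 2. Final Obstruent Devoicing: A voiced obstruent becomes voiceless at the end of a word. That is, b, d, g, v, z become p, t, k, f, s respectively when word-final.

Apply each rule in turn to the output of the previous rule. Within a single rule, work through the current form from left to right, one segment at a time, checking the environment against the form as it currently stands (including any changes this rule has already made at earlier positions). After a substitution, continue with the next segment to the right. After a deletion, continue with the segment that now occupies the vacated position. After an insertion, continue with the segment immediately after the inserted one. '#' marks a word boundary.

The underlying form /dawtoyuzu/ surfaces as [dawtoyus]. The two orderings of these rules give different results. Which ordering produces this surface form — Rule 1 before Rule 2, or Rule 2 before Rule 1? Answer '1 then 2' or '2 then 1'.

Order 1 then 2:
  1 Apocope: [dawtoyuzu] → [dawtoyuz]
  2 Final Obstruent Devoicing: [dawtoyuz] → [dawtoyus]
  result: [dawtoyus]
Order 2 then 1:
  2 Final Obstruent Devoicing: no change — [dawtoyuzu]
  1 Apocope: [dawtoyuzu] → [dawtoyuz]
  result: [dawtoyuz]

1 then 2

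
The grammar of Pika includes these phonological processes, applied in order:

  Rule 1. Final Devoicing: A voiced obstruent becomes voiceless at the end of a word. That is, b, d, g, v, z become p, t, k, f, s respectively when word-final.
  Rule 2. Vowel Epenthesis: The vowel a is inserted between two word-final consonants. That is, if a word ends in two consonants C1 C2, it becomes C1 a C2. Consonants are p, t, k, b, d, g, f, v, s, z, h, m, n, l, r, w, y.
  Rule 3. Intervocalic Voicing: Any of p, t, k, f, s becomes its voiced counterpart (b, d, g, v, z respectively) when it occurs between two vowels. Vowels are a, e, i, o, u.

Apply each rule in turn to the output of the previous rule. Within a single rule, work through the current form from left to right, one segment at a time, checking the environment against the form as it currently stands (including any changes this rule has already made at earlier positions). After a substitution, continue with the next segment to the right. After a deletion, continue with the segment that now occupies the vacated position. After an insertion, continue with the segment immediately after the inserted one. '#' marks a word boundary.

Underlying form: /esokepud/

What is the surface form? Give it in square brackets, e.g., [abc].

Rule 1 Final Devoicing: [esokepud] → [esokeput]
Rule 2 Vowel Epenthesis: no change — [esokeput]
Rule 3 Intervocalic Voicing: [esokeput] → [ezogebut]

[ezogebut]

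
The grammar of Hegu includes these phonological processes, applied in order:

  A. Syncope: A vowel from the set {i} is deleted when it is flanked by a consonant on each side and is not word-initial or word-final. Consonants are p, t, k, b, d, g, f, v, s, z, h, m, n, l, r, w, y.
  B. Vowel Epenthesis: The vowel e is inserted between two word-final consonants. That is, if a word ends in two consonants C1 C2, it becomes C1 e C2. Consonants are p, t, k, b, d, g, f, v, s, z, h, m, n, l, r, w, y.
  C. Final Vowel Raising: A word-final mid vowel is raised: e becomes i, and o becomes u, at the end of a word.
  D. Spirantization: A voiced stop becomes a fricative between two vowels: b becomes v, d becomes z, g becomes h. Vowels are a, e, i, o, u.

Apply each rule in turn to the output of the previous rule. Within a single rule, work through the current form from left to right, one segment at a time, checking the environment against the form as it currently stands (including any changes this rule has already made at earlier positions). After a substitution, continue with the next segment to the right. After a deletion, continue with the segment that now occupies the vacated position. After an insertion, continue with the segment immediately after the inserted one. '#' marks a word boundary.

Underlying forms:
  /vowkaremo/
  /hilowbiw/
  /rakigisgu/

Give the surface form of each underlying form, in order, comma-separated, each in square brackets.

[vowkaremu], [hlowbew], [rakgsgu]

/vowkaremo/:
  A Syncope: no change — [vowkaremo]
  B Vowel Epenthesis: no change — [vowkaremo]
  C Final Vowel Raising: [vowkaremo] → [vowkaremu]
  D Spirantization: no change — [vowkaremu]
/hilowbiw/:
  A Syncope: [hilowbiw] → [hlowbw]
  B Vowel Epenthesis: [hlowbw] → [hlowbew]
  C Final Vowel Raising: no change — [hlowbew]
  D Spirantization: no change — [hlowbew]
/rakigisgu/:
  A Syncope: [rakigisgu] → [rakgsgu]
  B Vowel Epenthesis: no change — [rakgsgu]
  C Final Vowel Raising: no change — [rakgsgu]
  D Spirantization: no change — [rakgsgu]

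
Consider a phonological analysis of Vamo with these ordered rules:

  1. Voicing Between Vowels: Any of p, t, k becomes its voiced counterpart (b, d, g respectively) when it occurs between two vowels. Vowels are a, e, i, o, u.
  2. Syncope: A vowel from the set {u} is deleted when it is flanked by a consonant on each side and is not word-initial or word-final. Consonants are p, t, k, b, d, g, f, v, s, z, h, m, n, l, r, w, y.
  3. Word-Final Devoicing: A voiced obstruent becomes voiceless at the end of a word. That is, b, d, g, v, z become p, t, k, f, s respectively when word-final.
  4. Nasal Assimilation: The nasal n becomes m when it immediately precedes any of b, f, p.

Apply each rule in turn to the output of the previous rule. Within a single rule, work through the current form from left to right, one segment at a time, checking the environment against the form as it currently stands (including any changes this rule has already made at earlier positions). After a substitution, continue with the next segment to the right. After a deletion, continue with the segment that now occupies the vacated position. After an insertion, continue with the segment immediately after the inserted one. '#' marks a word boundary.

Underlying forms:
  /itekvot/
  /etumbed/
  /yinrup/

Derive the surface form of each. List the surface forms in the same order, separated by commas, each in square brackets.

[idekvot], [edmbet], [yinrp]

/itekvot/:
  1 Voicing Between Vowels: [itekvot] → [idekvot]
  2 Syncope: no change — [idekvot]
  3 Word-Final Devoicing: no change — [idekvot]
  4 Nasal Assimilation: no change — [idekvot]
/etumbed/:
  1 Voicing Between Vowels: [etumbed] → [edumbed]
  2 Syncope: [edumbed] → [edmbed]
  3 Word-Final Devoicing: [edmbed] → [edmbet]
  4 Nasal Assimilation: no change — [edmbet]
/yinrup/:
  1 Voicing Between Vowels: no change — [yinrup]
  2 Syncope: [yinrup] → [yinrp]
  3 Word-Final Devoicing: no change — [yinrp]
  4 Nasal Assimilation: no change — [yinrp]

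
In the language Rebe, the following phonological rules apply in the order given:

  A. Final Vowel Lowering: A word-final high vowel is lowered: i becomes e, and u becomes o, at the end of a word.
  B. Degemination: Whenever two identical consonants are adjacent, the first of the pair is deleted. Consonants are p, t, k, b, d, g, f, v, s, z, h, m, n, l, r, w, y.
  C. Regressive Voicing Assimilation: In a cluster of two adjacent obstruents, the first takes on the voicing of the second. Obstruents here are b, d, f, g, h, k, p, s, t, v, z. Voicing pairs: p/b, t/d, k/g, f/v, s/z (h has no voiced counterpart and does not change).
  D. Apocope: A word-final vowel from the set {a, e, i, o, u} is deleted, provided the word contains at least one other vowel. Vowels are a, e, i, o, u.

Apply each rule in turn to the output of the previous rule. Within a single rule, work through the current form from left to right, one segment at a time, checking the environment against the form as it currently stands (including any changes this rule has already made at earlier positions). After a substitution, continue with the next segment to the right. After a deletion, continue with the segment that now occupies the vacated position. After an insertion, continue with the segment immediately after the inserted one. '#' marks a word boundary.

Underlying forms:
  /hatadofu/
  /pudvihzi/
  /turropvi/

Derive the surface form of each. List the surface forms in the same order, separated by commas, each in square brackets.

[hatadof], [pudvihz], [turobv]

/hatadofu/:
  A Final Vowel Lowering: [hatadofu] → [hatadofo]
  B Degemination: no change — [hatadofo]
  C Regressive Voicing Assimilation: no change — [hatadofo]
  D Apocope: [hatadofo] → [hatadof]
/pudvihzi/:
  A Final Vowel Lowering: [pudvihzi] → [pudvihze]
  B Degemination: no change — [pudvihze]
  C Regressive Voicing Assimilation: no change — [pudvihze]
  D Apocope: [pudvihze] → [pudvihz]
/turropvi/:
  A Final Vowel Lowering: [turropvi] → [turropve]
  B Degemination: [turropve] → [turopve]
  C Regressive Voicing Assimilation: [turopve] → [turobve]
  D Apocope: [turobve] → [turobv]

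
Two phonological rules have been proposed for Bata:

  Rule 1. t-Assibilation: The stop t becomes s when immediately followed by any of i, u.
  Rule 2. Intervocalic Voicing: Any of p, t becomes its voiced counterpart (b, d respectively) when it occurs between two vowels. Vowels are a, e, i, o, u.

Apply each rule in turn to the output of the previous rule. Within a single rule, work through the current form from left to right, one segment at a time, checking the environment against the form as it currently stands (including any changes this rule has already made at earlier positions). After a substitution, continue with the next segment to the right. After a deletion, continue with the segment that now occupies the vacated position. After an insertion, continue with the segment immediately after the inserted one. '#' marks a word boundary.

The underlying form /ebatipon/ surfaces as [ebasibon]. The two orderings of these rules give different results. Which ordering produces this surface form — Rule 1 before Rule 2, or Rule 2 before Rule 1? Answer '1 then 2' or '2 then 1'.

1 then 2

Order 1 then 2:
  1 t-Assibilation: [ebatipon] → [ebasipon]
  2 Intervocalic Voicing: [ebasipon] → [ebasibon]
  result: [ebasibon]
Order 2 then 1:
  2 Intervocalic Voicing: [ebatipon] → [ebadibon]
  1 t-Assibilation: no change — [ebadibon]
  result: [ebadibon]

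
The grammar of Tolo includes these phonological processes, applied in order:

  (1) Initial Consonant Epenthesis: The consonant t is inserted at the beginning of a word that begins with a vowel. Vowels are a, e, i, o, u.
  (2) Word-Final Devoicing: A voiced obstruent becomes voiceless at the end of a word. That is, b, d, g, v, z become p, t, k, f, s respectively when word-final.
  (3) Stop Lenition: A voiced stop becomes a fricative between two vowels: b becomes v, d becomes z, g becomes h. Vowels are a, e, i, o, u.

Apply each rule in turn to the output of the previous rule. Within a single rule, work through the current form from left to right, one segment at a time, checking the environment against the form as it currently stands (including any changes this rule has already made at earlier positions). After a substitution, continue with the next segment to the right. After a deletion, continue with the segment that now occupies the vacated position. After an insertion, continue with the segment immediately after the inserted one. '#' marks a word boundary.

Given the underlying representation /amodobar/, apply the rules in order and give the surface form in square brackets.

(1) Initial Consonant Epenthesis: [amodobar] → [tamodobar]
(2) Word-Final Devoicing: no change — [tamodobar]
(3) Stop Lenition: [tamodobar] → [tamozovar]

[tamozovar]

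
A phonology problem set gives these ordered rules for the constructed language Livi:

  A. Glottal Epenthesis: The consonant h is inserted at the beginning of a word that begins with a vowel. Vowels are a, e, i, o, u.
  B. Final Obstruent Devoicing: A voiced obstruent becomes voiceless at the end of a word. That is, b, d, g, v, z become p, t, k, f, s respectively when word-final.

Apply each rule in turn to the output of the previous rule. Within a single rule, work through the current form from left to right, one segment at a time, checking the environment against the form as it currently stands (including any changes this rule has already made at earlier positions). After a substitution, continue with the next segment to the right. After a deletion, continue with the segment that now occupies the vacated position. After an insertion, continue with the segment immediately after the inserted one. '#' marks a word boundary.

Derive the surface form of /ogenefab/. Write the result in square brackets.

[hogenefap]

A Glottal Epenthesis: [ogenefab] → [hogenefab]
B Final Obstruent Devoicing: [hogenefab] → [hogenefap]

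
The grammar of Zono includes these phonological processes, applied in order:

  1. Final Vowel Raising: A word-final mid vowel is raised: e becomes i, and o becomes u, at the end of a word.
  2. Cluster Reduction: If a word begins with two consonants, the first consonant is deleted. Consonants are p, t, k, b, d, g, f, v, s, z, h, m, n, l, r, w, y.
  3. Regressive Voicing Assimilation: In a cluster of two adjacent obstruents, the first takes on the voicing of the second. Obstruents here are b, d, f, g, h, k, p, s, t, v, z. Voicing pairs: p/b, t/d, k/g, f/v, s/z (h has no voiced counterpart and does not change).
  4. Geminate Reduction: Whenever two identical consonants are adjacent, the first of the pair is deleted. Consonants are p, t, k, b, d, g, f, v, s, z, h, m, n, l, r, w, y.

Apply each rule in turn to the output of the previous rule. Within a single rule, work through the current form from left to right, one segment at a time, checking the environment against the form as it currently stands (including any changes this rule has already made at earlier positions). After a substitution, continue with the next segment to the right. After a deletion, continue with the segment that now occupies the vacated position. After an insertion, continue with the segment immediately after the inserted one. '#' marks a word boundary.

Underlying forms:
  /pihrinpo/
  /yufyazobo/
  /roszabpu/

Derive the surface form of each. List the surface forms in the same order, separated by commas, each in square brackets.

/pihrinpo/:
  1 Final Vowel Raising: [pihrinpo] → [pihrinpu]
  2 Cluster Reduction: no change — [pihrinpu]
  3 Regressive Voicing Assimilation: no change — [pihrinpu]
  4 Geminate Reduction: no change — [pihrinpu]
/yufyazobo/:
  1 Final Vowel Raising: [yufyazobo] → [yufyazobu]
  2 Cluster Reduction: no change — [yufyazobu]
  3 Regressive Voicing Assimilation: no change — [yufyazobu]
  4 Geminate Reduction: no change — [yufyazobu]
/roszabpu/:
  1 Final Vowel Raising: no change — [roszabpu]
  2 Cluster Reduction: no change — [roszabpu]
  3 Regressive Voicing Assimilation: [roszabpu] → [rozzappu]
  4 Geminate Reduction: [rozzappu] → [rozapu]

[pihrinpu], [yufyazobu], [rozapu]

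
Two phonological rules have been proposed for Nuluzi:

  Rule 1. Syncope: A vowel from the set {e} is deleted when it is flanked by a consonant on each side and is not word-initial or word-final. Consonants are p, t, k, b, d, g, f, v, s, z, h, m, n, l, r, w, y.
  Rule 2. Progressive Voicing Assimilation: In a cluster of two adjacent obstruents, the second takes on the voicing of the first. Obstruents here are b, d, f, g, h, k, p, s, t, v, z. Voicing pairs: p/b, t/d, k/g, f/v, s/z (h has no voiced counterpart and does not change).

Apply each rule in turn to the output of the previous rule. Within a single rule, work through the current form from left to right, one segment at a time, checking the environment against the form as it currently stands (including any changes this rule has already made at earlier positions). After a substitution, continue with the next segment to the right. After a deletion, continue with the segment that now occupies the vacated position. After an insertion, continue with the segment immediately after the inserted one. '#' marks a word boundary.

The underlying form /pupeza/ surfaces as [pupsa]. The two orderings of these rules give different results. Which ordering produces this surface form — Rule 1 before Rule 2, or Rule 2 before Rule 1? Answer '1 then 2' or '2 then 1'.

1 then 2

Order 1 then 2:
  1 Syncope: [pupeza] → [pupza]
  2 Progressive Voicing Assimilation: [pupza] → [pupsa]
  result: [pupsa]
Order 2 then 1:
  2 Progressive Voicing Assimilation: no change — [pupeza]
  1 Syncope: [pupeza] → [pupza]
  result: [pupza]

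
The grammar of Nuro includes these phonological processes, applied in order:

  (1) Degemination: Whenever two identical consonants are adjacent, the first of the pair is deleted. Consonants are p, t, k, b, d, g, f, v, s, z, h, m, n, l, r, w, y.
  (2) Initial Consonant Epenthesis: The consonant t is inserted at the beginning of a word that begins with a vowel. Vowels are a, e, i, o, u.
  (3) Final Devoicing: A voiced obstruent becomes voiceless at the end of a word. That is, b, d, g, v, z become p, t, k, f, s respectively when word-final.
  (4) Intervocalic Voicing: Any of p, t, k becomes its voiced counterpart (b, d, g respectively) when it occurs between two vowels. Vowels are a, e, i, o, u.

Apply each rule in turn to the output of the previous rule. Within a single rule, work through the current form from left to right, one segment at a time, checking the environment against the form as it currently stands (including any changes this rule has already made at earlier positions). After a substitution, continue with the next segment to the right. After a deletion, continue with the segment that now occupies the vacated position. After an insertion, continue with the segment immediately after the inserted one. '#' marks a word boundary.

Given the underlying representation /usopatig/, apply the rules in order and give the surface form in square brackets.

[tusobadik]

(1) Degemination: no change — [usopatig]
(2) Initial Consonant Epenthesis: [usopatig] → [tusopatig]
(3) Final Devoicing: [tusopatig] → [tusopatik]
(4) Intervocalic Voicing: [tusopatik] → [tusobadik]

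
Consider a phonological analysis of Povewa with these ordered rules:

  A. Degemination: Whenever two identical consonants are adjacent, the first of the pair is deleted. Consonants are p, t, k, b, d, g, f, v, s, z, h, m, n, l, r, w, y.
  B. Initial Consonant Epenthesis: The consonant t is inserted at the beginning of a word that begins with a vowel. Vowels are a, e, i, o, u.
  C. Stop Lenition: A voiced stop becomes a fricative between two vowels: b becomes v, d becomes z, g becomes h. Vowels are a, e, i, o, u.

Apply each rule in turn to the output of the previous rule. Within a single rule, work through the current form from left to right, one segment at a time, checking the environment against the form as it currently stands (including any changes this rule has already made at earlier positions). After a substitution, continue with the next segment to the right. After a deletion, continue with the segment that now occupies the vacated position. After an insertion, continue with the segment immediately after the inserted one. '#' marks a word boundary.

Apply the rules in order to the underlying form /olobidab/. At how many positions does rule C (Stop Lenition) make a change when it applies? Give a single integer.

A Degemination: no change — [olobidab]
B Initial Consonant Epenthesis: [olobidab] → [tolobidab]
C Stop Lenition: [tolobidab] → [tolovizab]
Rule C changed 2 position(s).

2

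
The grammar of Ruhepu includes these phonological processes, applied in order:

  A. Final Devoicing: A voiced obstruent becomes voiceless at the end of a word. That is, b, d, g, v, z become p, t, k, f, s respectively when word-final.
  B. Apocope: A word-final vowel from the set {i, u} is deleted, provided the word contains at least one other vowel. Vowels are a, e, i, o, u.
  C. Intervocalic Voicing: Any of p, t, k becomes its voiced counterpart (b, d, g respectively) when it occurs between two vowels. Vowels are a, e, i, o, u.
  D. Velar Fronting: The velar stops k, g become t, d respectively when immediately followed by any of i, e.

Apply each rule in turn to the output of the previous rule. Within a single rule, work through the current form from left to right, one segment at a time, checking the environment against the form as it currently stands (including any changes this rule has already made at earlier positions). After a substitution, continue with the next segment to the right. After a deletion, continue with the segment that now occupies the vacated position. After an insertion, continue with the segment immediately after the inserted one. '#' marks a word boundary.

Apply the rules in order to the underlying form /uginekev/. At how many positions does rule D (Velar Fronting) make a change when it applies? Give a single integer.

A Final Devoicing: [uginekev] → [uginekef]
B Apocope: no change — [uginekef]
C Intervocalic Voicing: [uginekef] → [uginegef]
D Velar Fronting: [uginegef] → [udinedef]
Rule D changed 2 position(s).

2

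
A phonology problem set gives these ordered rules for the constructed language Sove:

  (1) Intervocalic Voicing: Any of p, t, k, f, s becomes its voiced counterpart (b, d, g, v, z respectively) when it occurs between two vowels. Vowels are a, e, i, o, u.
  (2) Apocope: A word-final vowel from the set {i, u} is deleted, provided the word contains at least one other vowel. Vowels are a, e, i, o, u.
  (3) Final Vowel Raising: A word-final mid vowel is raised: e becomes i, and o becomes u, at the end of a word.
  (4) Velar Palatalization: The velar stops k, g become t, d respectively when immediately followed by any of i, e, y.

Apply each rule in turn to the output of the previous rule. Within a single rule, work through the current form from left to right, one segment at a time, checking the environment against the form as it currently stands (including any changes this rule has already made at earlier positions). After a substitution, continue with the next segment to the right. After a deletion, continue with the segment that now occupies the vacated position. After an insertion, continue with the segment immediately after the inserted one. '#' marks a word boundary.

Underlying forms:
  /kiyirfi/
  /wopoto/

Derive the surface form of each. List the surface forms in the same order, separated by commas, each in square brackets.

[tiyirf], [wobodu]

/kiyirfi/:
  (1) Intervocalic Voicing: no change — [kiyirfi]
  (2) Apocope: [kiyirfi] → [kiyirf]
  (3) Final Vowel Raising: no change — [kiyirf]
  (4) Velar Palatalization: [kiyirf] → [tiyirf]
/wopoto/:
  (1) Intervocalic Voicing: [wopoto] → [wobodo]
  (2) Apocope: no change — [wobodo]
  (3) Final Vowel Raising: [wobodo] → [wobodu]
  (4) Velar Palatalization: no change — [wobodu]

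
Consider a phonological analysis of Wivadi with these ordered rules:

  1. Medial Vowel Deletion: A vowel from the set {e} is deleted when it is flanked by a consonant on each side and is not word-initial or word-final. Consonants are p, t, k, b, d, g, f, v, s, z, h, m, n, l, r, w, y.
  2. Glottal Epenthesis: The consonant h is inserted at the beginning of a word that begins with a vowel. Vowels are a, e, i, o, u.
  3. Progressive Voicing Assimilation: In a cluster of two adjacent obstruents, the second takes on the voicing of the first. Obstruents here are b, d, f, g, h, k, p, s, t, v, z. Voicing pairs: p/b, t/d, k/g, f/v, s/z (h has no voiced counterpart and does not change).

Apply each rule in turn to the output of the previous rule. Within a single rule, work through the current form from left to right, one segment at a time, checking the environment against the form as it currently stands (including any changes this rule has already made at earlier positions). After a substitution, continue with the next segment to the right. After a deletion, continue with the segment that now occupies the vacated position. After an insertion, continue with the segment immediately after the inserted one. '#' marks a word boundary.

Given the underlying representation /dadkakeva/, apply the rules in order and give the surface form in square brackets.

1 Medial Vowel Deletion: [dadkakeva] → [dadkakva]
2 Glottal Epenthesis: no change — [dadkakva]
3 Progressive Voicing Assimilation: [dadkakva] → [dadgakfa]

[dadgakfa]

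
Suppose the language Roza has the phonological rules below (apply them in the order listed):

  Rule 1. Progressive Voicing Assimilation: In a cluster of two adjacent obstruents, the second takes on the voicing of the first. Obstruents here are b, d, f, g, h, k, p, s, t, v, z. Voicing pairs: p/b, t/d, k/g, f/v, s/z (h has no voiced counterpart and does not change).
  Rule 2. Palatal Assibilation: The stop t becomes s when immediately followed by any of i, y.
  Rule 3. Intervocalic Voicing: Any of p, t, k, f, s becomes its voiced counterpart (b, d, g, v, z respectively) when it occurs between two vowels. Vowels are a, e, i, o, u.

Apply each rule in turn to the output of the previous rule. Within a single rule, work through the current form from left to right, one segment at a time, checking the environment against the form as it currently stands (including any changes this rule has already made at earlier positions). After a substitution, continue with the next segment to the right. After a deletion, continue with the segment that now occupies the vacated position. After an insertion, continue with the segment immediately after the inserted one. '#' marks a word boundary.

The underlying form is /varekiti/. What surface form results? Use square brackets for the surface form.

Rule 1 Progressive Voicing Assimilation: no change — [varekiti]
Rule 2 Palatal Assibilation: [varekiti] → [varekisi]
Rule 3 Intervocalic Voicing: [varekisi] → [varegizi]

[varegizi]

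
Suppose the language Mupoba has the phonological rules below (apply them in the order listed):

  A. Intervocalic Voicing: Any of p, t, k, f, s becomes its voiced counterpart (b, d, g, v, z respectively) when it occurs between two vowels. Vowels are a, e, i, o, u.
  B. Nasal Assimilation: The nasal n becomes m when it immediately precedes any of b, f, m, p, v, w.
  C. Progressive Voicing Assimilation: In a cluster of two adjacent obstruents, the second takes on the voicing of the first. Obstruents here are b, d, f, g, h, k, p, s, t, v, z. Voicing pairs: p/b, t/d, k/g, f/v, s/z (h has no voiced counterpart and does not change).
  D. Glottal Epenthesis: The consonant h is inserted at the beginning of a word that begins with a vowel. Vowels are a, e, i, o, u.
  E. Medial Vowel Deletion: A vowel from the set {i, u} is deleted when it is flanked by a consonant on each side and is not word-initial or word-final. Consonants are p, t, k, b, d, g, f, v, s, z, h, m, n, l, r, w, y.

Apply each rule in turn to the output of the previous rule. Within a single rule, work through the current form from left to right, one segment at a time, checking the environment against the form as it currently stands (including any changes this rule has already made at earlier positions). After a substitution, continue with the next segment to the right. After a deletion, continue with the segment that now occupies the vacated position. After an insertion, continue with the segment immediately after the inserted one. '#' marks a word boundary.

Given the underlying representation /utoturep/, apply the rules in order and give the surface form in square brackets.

[hdodrep]

A Intervocalic Voicing: [utoturep] → [udodurep]
B Nasal Assimilation: no change — [udodurep]
C Progressive Voicing Assimilation: no change — [udodurep]
D Glottal Epenthesis: [udodurep] → [hudodurep]
E Medial Vowel Deletion: [hudodurep] → [hdodrep]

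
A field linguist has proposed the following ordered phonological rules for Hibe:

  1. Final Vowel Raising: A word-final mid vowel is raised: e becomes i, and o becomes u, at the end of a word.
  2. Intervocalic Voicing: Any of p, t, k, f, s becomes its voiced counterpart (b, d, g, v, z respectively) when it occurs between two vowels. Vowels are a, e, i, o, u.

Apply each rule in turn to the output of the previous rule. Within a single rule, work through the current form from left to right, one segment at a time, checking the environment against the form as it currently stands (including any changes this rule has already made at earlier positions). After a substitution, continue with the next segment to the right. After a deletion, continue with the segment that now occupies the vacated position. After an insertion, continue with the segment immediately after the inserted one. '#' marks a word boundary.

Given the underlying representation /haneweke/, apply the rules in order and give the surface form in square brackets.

1 Final Vowel Raising: [haneweke] → [haneweki]
2 Intervocalic Voicing: [haneweki] → [hanewegi]

[hanewegi]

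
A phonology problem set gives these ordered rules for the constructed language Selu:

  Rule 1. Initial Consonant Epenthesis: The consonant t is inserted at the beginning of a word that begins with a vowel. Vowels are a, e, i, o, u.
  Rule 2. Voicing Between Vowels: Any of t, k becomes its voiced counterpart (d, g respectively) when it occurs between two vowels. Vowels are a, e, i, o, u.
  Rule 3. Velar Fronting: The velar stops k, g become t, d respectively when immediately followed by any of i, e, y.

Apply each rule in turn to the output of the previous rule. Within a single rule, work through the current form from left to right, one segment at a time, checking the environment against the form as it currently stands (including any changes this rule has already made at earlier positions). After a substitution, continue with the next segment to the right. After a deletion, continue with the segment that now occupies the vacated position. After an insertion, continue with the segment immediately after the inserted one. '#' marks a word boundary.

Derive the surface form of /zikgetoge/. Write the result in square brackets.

Rule 1 Initial Consonant Epenthesis: no change — [zikgetoge]
Rule 2 Voicing Between Vowels: [zikgetoge] → [zikgedoge]
Rule 3 Velar Fronting: [zikgedoge] → [zikdedode]

[zikdedode]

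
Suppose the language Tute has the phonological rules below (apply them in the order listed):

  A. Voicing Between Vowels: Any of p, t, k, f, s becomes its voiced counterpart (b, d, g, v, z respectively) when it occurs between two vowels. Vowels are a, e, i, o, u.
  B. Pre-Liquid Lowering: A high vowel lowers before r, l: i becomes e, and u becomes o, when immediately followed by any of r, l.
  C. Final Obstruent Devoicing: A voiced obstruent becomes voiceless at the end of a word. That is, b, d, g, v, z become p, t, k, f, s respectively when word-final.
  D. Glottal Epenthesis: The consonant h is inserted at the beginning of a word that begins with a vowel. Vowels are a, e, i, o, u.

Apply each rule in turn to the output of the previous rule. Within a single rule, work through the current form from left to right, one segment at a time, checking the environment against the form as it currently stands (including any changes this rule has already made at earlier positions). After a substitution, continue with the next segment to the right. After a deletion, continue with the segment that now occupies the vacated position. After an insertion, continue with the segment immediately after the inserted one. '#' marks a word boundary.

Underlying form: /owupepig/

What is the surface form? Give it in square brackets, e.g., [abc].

A Voicing Between Vowels: [owupepig] → [owubebig]
B Pre-Liquid Lowering: no change — [owubebig]
C Final Obstruent Devoicing: [owubebig] → [owubebik]
D Glottal Epenthesis: [owubebik] → [howubebik]

[howubebik]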